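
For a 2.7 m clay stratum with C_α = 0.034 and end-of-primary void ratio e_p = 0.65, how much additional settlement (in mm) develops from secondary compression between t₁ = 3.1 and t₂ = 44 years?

Secondary compression: S_s = C_α·H/(1+e_p)·log₁₀(t₂/t₁)
S_s = 0.034×2.7/(1+0.65)×log₁₀(44/3.1)
    = 0.05564 × 1.152 = 0.0641 m

S_s ≈ 64.1 mm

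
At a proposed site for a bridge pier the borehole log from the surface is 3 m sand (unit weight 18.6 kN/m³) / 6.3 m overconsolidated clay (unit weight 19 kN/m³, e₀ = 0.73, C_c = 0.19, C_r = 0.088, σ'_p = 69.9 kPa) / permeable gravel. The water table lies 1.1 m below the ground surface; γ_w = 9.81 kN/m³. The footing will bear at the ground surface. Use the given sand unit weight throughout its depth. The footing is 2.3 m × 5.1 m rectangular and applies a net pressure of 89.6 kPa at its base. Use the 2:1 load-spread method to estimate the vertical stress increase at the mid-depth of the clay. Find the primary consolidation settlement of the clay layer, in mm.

Mid-depth of clay below the ground surface: z = 3 + 6.3/2 = 6.15 m.
Total vertical stress at mid-clay: σ_v = 18.6×3 + 19×3.15 = 115.65 kPa.
Pore pressure: u = 9.81×(6.15 − 1.1) = 49.541 kPa.
Initial effective stress: σ'_0 = σ_v − u = 115.65 − 49.541 = 66.109 kPa.
Stress increase at mid-clay by the 2:1 spreading method:
Δσ = qBL/((B+z)(L+z)) = 89.6×2.3×5.1/((2.3+6.15)(5.1+6.15)) = 11.056 kPa
Final effective stress: σ'_f = 66.109 + 11.056 = 77.165 kPa.
σ'_f = 77.165 > σ'_p = 69.9 kPa, so the stress path crosses the preconsolidation pressure — recompression up to σ'_p, then virgin compression beyond:
S_c = H/(1+e₀)·[C_r·log₁₀(σ'_p/σ'_0) + C_c·log₁₀(σ'_f/σ'_p)]
    = 6.3/1.73 × [0.088×log₁₀(69.9/66.109) + 0.19×log₁₀(77.165/69.9)]
    = 3.6416 × [0.0021311 + 0.0081592] = 0.03747 m

S_c ≈ 37.5 mm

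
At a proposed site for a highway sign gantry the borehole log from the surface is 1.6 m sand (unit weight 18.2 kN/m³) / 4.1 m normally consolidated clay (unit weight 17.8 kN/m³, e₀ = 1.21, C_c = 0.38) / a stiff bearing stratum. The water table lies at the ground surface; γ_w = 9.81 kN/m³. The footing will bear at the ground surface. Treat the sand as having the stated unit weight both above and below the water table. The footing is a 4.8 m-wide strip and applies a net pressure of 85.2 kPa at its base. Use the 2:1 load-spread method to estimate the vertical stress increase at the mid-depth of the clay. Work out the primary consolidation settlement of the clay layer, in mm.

S_c ≈ 295 mm

Mid-depth of clay below the ground surface: z = 1.6 + 4.1/2 = 3.65 m.
Total vertical stress at mid-clay: σ_v = 18.2×1.6 + 17.8×2.05 = 65.61 kPa.
Pore pressure: u = 9.81×(3.65 − 0) = 35.806 kPa.
Initial effective stress: σ'_0 = σ_v − u = 65.61 − 35.806 = 29.804 kPa.
Stress increase at mid-clay by the 2:1 spreading method:
Δσ = qB/(B+z) = 85.2×4.8/(4.8+3.65) = 48.398 kPa
Final effective stress: σ'_f = σ'_0 + Δσ = 29.804 + 48.398 = 78.202 kPa.
Normally consolidated clay, so the full stress increment lies on the virgin compression line:
S_c = C_c·H/(1+e₀)·log₁₀(σ'_f/σ'_0) = 0.38×4.1/(1+1.21)×log₁₀(78.202/29.804)
    = 0.70498 × 0.41894 = 0.2953 m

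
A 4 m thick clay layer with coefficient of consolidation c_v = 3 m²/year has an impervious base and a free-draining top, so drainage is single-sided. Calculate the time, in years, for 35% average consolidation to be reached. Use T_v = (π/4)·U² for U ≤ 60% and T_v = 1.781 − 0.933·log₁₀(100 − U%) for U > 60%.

t ≈ 0.513 years

Drainage path length: H_d = H = 4 m (single drainage).
U ≤ 60%: T_v = (π/4)·U² = (π/4)×0.35² = 0.096211.
t = T_v·H_d²/c_v = 0.096211×4²/3 = 0.5131 years.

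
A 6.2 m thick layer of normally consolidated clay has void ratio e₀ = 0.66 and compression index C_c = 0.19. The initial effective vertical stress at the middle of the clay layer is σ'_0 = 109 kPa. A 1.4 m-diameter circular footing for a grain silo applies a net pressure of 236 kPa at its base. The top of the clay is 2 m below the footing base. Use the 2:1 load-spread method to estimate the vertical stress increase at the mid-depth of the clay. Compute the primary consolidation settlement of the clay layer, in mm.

Mid-depth of clay below the footing base: z = 2 + 6.2/2 = 5.1 m.
Stress increase at mid-clay by the 2:1 spreading method:
Δσ ≈ qD²/(D+z)² = 236×1.4²/(1.4+5.1)² = 10.948 kPa
Final effective stress: σ'_f = σ'_0 + Δσ = 109 + 10.948 = 119.95 kPa.
Normally consolidated clay, so the full stress increment lies on the virgin compression line:
S_c = C_c·H/(1+e₀)·log₁₀(σ'_f/σ'_0) = 0.19×6.2/(1+0.66)×log₁₀(119.95/109)
    = 0.70964 × 0.041574 = 0.0295 m

S_c ≈ 29.5 mm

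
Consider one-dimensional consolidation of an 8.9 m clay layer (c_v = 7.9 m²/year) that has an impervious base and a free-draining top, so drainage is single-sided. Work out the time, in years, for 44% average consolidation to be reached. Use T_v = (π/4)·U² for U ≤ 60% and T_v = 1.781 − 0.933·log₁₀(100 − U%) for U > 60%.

Drainage path length: H_d = H = 8.9 m (single drainage).
U ≤ 60%: T_v = (π/4)·U² = (π/4)×0.44² = 0.15205.
t = T_v·H_d²/c_v = 0.15205×8.9²/7.9 = 1.525 years.

t ≈ 1.52 years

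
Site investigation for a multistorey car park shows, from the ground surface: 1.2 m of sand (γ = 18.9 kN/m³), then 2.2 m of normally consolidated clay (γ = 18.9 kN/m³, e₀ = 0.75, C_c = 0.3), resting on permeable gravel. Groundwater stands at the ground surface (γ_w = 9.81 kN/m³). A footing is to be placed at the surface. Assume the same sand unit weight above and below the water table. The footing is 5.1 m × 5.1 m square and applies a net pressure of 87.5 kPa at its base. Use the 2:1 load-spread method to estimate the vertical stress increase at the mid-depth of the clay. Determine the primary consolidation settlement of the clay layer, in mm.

Mid-depth of clay below the ground surface: z = 1.2 + 2.2/2 = 2.3 m.
Total vertical stress at mid-clay: σ_v = 18.9×1.2 + 18.9×1.1 = 43.47 kPa.
Pore pressure: u = 9.81×(2.3 − 0) = 22.563 kPa.
Initial effective stress: σ'_0 = σ_v − u = 43.47 − 22.563 = 20.907 kPa.
Stress increase at mid-clay by the 2:1 spreading method:
Δσ = qBL/((B+z)(L+z)) = 87.5×5.1×5.1/((5.1+2.3)(5.1+2.3)) = 41.561 kPa
Final effective stress: σ'_f = σ'_0 + Δσ = 20.907 + 41.561 = 62.468 kPa.
Normally consolidated clay, so the full stress increment lies on the virgin compression line:
S_c = C_c·H/(1+e₀)·log₁₀(σ'_f/σ'_0) = 0.3×2.2/(1+0.75)×log₁₀(62.468/20.907)
    = 0.37714 × 0.47537 = 0.1793 m

S_c ≈ 179 mm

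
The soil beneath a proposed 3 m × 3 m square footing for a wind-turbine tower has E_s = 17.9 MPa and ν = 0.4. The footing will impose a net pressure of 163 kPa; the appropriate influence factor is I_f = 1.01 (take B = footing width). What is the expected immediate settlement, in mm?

Immediate (elastic) settlement: S_e = q·B·(1−ν²)/E_s · I_f.
E_s = 17.9 MPa = 17900 kPa.
S_e = 163 × 3 × (1 − 0.4²) / 17900 × 1.01
    = 163 × 3 × 0.84 / 17900 × 1.01
    = 0.02318 m = 23.18 mm

S_e ≈ 23.2 mm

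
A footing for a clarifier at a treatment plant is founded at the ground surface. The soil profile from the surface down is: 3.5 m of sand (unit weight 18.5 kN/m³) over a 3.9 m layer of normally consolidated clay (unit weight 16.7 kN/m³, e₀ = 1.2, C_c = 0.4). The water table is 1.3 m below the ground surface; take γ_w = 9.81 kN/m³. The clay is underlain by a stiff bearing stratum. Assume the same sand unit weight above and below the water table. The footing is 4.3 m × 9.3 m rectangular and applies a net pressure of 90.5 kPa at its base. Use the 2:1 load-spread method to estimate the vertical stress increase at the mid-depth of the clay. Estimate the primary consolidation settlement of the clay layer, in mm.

Mid-depth of clay below the ground surface: z = 3.5 + 3.9/2 = 5.45 m.
Total vertical stress at mid-clay: σ_v = 18.5×3.5 + 16.7×1.95 = 97.315 kPa.
Pore pressure: u = 9.81×(5.45 − 1.3) = 40.712 kPa.
Initial effective stress: σ'_0 = σ_v − u = 97.315 − 40.712 = 56.603 kPa.
Stress increase at mid-clay by the 2:1 spreading method:
Δσ = qBL/((B+z)(L+z)) = 90.5×4.3×9.3/((4.3+5.45)(9.3+5.45)) = 25.165 kPa
Final effective stress: σ'_f = σ'_0 + Δσ = 56.603 + 25.165 = 81.768 kPa.
Normally consolidated clay, so the full stress increment lies on the virgin compression line:
S_c = C_c·H/(1+e₀)·log₁₀(σ'_f/σ'_0) = 0.4×3.9/(1+1.2)×log₁₀(81.768/56.603)
    = 0.70909 × 0.15974 = 0.1133 m

S_c ≈ 113 mm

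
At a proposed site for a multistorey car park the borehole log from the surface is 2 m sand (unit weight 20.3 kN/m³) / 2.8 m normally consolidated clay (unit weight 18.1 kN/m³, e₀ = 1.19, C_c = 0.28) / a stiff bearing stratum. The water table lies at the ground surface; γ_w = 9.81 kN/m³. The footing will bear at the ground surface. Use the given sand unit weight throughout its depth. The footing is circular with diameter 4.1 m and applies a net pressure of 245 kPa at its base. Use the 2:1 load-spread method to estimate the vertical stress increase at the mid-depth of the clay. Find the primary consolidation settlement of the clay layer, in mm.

Mid-depth of clay below the ground surface: z = 2 + 2.8/2 = 3.4 m.
Total vertical stress at mid-clay: σ_v = 20.3×2 + 18.1×1.4 = 65.94 kPa.
Pore pressure: u = 9.81×(3.4 − 0) = 33.354 kPa.
Initial effective stress: σ'_0 = σ_v − u = 65.94 − 33.354 = 32.586 kPa.
Stress increase at mid-clay by the 2:1 spreading method:
Δσ ≈ qD²/(D+z)² = 245×4.1²/(4.1+3.4)² = 73.217 kPa
Final effective stress: σ'_f = σ'_0 + Δσ = 32.586 + 73.217 = 105.8 kPa.
Normally consolidated clay, so the full stress increment lies on the virgin compression line:
S_c = C_c·H/(1+e₀)·log₁₀(σ'_f/σ'_0) = 0.28×2.8/(1+1.19)×log₁₀(105.8/32.586)
    = 0.35799 × 0.51145 = 0.1831 m

S_c ≈ 183 mm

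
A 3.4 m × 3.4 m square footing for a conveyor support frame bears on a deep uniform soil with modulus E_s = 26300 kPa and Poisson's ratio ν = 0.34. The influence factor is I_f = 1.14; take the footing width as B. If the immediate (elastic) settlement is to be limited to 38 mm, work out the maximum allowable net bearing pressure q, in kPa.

q ≈ 292 kPa

S_e = q·B·(1−ν²)/E_s · I_f  ⇒  q = S_e·E_s / (B·(1−ν²)·I_f).
q = 0.038 × 26300 / (3.4 × 0.8844 × 1.14) = 291.5 kPa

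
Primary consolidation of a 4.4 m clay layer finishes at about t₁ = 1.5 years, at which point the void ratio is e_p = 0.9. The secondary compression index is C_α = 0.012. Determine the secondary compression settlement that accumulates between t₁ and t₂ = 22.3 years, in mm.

Secondary compression: S_s = C_α·H/(1+e_p)·log₁₀(t₂/t₁)
S_s = 0.012×4.4/(1+0.9)×log₁₀(22.3/1.5)
    = 0.02779 × 1.172 = 0.03258 m

S_s ≈ 32.6 mm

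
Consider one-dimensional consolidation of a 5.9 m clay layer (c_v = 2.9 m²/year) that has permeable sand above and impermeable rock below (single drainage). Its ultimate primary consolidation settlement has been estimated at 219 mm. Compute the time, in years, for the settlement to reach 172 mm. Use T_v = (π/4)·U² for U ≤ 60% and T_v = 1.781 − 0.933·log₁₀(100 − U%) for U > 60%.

t ≈ 6.46 years

Drainage path length: H_d = H = 5.9 m (single drainage).
U = S(t)/S_ult = 172/219 = 0.7854.
U > 60%: T_v = 1.781 − 0.933·log₁₀(100 − 78.539) = 0.53857.
t = T_v·H_d²/c_v = 0.53857×5.9²/2.9 = 6.465 years.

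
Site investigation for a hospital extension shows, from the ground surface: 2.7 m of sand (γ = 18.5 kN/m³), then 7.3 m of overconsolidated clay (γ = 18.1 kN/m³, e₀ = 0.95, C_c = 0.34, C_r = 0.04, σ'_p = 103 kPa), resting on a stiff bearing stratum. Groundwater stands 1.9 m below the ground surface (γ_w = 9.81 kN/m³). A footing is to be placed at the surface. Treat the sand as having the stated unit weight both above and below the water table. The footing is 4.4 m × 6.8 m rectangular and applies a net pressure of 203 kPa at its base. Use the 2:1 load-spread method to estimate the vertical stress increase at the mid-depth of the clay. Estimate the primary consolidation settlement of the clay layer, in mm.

S_c ≈ 85.5 mm

Mid-depth of clay below the ground surface: z = 2.7 + 7.3/2 = 6.35 m.
Total vertical stress at mid-clay: σ_v = 18.5×2.7 + 18.1×3.65 = 116.02 kPa.
Pore pressure: u = 9.81×(6.35 − 1.9) = 43.655 kPa.
Initial effective stress: σ'_0 = σ_v − u = 116.02 − 43.655 = 72.365 kPa.
Stress increase at mid-clay by the 2:1 spreading method:
Δσ = qBL/((B+z)(L+z)) = 203×4.4×6.8/((4.4+6.35)(6.8+6.35)) = 42.966 kPa
Final effective stress: σ'_f = 72.365 + 42.966 = 115.33 kPa.
σ'_f = 115.33 > σ'_p = 103 kPa, so the stress path crosses the preconsolidation pressure — recompression up to σ'_p, then virgin compression beyond:
S_c = H/(1+e₀)·[C_r·log₁₀(σ'_p/σ'_0) + C_c·log₁₀(σ'_f/σ'_p)]
    = 7.3/1.95 × [0.04×log₁₀(103/72.365) + 0.34×log₁₀(115.33/103)]
    = 3.7436 × [0.0061323 + 0.016696] = 0.08546 m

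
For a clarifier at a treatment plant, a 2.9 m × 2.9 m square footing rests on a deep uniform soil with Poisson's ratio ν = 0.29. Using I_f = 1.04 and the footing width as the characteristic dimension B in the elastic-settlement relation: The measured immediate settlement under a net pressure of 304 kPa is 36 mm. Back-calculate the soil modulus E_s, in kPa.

E_s ≈ 23300 kPa

S_e = q·B·(1−ν²)/E_s · I_f  ⇒  E_s = q·B·(1−ν²)·I_f / S_e.
E_s = 304 × 2.9 × 0.9159 × 1.04 / 0.036 = 23330 kPa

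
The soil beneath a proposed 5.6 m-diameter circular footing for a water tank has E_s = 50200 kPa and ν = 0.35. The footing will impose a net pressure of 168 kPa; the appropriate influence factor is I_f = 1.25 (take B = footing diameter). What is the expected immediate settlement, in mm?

Immediate (elastic) settlement: S_e = q·B·(1−ν²)/E_s · I_f.
S_e = 168 × 5.6 × (1 − 0.35²) / 50200 × 1.25
    = 168 × 5.6 × 0.8775 / 50200 × 1.25
    = 0.02056 m = 20.56 mm

S_e ≈ 20.6 mm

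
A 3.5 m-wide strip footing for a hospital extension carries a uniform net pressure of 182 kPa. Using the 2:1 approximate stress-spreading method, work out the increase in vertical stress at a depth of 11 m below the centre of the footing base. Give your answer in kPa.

By the 2:1 method the load spreads at 1 horizontal : 2 vertical, so at depth z the loaded area has grown by z in each plan dimension:
Δσ = qB/(B+z) = 182×3.5/(3.5+11) = 43.931 kPa

Δσ_z ≈ 43.9 kPa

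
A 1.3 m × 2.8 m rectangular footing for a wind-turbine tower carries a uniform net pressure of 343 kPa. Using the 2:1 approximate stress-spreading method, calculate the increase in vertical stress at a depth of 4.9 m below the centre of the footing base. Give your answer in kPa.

By the 2:1 method the load spreads at 1 horizontal : 2 vertical, so at depth z the loaded area has grown by z in each plan dimension:
Δσ = qBL/((B+z)(L+z)) = 343×1.3×2.8/((1.3+4.9)(2.8+4.9)) = 26.152 kPa

Δσ_z ≈ 26.2 kPa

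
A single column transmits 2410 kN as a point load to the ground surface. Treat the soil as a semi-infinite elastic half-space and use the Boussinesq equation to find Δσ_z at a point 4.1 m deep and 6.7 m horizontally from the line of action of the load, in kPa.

Boussinesq vertical stress below a point load on an elastic half-space:
Δσ_z = 3P/(2πz²) · [1 + (r/z)²]^(−5/2)
r/z = 6.7/4.1 = 1.6341; [1+(r/z)²]^(−5/2) = 0.038744.
Δσ_z = 3×2410/(2π×4.1²) × 0.038744 = 68.453 × 0.038744 = 2.652 kPa

Δσ_z ≈ 2.65 kPa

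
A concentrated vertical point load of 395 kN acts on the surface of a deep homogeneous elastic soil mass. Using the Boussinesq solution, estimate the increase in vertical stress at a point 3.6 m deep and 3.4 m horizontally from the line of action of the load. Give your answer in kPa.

Boussinesq vertical stress below a point load on an elastic half-space:
Δσ_z = 3P/(2πz²) · [1 + (r/z)²]^(−5/2)
r/z = 3.4/3.6 = 0.94444; [1+(r/z)²]^(−5/2) = 0.2031.
Δσ_z = 3×395/(2π×3.6²) × 0.2031 = 14.552 × 0.2031 = 2.956 kPa

Δσ_z ≈ 2.96 kPa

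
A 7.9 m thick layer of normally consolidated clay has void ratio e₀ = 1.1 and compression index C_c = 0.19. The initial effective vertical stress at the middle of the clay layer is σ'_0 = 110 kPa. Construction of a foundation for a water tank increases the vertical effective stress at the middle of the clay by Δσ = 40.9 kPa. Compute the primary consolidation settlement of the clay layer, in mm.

Final effective stress: σ'_f = σ'_0 + Δσ = 110 + 40.9 = 150.9 kPa.
Normally consolidated clay, so the full stress increment lies on the virgin compression line:
S_c = C_c·H/(1+e₀)·log₁₀(σ'_f/σ'_0) = 0.19×7.9/(1+1.1)×log₁₀(150.9/110)
    = 0.71476 × 0.1373 = 0.09814 m

S_c ≈ 98.1 mm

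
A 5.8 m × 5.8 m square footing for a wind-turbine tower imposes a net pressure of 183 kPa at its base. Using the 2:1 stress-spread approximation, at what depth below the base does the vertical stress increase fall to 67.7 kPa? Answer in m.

2:1 spreading — at depth z the loaded area has grown by z in each plan dimension:
qB²/(B+z)² = Δσ_z ⇒ z = B(√(q/Δσ_z) − 1) = 5.8×(√(183/67.7) − 1) = 3.736 m

z ≈ 3.74 m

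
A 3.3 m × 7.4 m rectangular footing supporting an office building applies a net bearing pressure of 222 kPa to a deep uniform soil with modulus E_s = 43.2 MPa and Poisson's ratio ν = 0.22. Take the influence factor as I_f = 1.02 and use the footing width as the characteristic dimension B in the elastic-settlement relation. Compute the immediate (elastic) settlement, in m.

Immediate (elastic) settlement: S_e = q·B·(1−ν²)/E_s · I_f.
E_s = 43.2 MPa = 43200 kPa.
S_e = 222 × 3.3 × (1 − 0.22²) / 43200 × 1.02
    = 222 × 3.3 × 0.9516 / 43200 × 1.02
    = 0.01646 m

S_e ≈ 0.0165 m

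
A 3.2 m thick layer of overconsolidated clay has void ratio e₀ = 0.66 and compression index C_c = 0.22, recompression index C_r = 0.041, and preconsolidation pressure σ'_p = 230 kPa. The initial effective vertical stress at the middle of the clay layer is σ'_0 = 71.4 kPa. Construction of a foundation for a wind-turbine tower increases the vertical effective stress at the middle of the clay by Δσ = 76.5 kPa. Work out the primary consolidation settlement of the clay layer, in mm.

S_c ≈ 25 mm

Final effective stress: σ'_f = 71.4 + 76.5 = 147.9 kPa.
σ'_f = 147.9 ≤ σ'_p = 230 kPa, so the clay remains overconsolidated and only the recompression index applies:
S_c = C_r·H/(1+e₀)·log₁₀(σ'_f/σ'_0) = 0.041×3.2/1.66×log₁₀(147.9/71.4)
    = 0.079036 × 0.31627 = 0.025 m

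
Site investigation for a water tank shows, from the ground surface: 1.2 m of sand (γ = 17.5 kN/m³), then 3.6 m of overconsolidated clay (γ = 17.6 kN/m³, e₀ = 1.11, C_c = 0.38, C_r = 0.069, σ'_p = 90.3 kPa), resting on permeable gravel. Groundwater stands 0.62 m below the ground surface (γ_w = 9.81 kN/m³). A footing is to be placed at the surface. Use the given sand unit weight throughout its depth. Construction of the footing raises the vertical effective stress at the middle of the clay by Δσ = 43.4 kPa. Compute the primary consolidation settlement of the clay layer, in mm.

Mid-depth of clay below the ground surface: z = 1.2 + 3.6/2 = 3 m.
Total vertical stress at mid-clay: σ_v = 17.5×1.2 + 17.6×1.8 = 52.68 kPa.
Pore pressure: u = 9.81×(3 − 0.62) = 23.348 kPa.
Initial effective stress: σ'_0 = σ_v − u = 52.68 − 23.348 = 29.332 kPa.
Final effective stress: σ'_f = 29.332 + 43.4 = 72.732 kPa.
σ'_f = 72.732 ≤ σ'_p = 90.3 kPa, so the clay remains overconsolidated and only the recompression index applies:
S_c = C_r·H/(1+e₀)·log₁₀(σ'_f/σ'_0) = 0.069×3.6/2.11×log₁₀(72.732/29.332)
    = 0.11773 × 0.39438 = 0.04643 m

S_c ≈ 46.4 mm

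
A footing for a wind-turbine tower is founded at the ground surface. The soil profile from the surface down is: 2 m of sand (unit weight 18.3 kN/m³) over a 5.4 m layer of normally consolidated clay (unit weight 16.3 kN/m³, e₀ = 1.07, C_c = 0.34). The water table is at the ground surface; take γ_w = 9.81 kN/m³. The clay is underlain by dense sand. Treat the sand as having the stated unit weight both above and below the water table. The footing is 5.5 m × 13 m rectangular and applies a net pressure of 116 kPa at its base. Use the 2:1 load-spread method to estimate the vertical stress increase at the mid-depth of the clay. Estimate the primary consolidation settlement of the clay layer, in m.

Mid-depth of clay below the ground surface: z = 2 + 5.4/2 = 4.7 m.
Total vertical stress at mid-clay: σ_v = 18.3×2 + 16.3×2.7 = 80.61 kPa.
Pore pressure: u = 9.81×(4.7 − 0) = 46.107 kPa.
Initial effective stress: σ'_0 = σ_v − u = 80.61 − 46.107 = 34.503 kPa.
Stress increase at mid-clay by the 2:1 spreading method:
Δσ = qBL/((B+z)(L+z)) = 116×5.5×13/((5.5+4.7)(13+4.7)) = 45.94 kPa
Final effective stress: σ'_f = σ'_0 + Δσ = 34.503 + 45.94 = 80.443 kPa.
Normally consolidated clay, so the full stress increment lies on the virgin compression line:
S_c = C_c·H/(1+e₀)·log₁₀(σ'_f/σ'_0) = 0.34×5.4/(1+1.07)×log₁₀(80.443/34.503)
    = 0.88696 × 0.36763 = 0.3261 m

S_c ≈ 0.326 m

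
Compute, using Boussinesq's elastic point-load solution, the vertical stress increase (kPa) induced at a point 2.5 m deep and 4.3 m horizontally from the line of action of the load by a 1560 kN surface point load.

Δσ_z ≈ 3.82 kPa

Boussinesq vertical stress below a point load on an elastic half-space:
Δσ_z = 3P/(2πz²) · [1 + (r/z)²]^(−5/2)
r/z = 4.3/2.5 = 1.72; [1+(r/z)²]^(−5/2) = 0.032078.
Δσ_z = 3×1560/(2π×2.5²) × 0.032078 = 119.18 × 0.032078 = 3.823 kPa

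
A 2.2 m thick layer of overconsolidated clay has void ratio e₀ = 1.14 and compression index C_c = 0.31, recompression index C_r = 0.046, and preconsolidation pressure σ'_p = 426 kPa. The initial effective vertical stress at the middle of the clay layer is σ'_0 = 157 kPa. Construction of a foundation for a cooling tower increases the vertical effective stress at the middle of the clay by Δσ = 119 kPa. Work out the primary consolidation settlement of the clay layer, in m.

S_c ≈ 0.0116 m

Final effective stress: σ'_f = 157 + 119 = 276 kPa.
σ'_f = 276 ≤ σ'_p = 426 kPa, so the clay remains overconsolidated and only the recompression index applies:
S_c = C_r·H/(1+e₀)·log₁₀(σ'_f/σ'_0) = 0.046×2.2/2.14×log₁₀(276/157)
    = 0.047288 × 0.24501 = 0.01159 m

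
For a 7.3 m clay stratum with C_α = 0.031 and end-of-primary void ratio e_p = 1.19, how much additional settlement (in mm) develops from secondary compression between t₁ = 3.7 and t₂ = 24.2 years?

S_s ≈ 84.3 mm

Secondary compression: S_s = C_α·H/(1+e_p)·log₁₀(t₂/t₁)
S_s = 0.031×7.3/(1+1.19)×log₁₀(24.2/3.7)
    = 0.1033 × 0.8156 = 0.08428 m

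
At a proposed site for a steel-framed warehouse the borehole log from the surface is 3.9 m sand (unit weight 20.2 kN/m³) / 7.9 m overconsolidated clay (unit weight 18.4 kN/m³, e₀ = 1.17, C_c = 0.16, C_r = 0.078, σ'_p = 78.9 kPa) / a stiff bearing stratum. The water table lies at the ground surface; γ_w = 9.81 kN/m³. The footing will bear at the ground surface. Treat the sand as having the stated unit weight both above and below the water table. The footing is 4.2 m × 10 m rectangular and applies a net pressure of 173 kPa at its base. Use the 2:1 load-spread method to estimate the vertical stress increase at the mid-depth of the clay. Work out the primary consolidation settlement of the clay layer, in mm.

S_c ≈ 87.1 mm

Mid-depth of clay below the ground surface: z = 3.9 + 7.9/2 = 7.85 m.
Total vertical stress at mid-clay: σ_v = 20.2×3.9 + 18.4×3.95 = 151.46 kPa.
Pore pressure: u = 9.81×(7.85 − 0) = 77.008 kPa.
Initial effective stress: σ'_0 = σ_v − u = 151.46 − 77.008 = 74.452 kPa.
Stress increase at mid-clay by the 2:1 spreading method:
Δσ = qBL/((B+z)(L+z)) = 173×4.2×10/((4.2+7.85)(10+7.85)) = 33.781 kPa
Final effective stress: σ'_f = 74.452 + 33.781 = 108.23 kPa.
σ'_f = 108.23 > σ'_p = 78.9 kPa, so the stress path crosses the preconsolidation pressure — recompression up to σ'_p, then virgin compression beyond:
S_c = H/(1+e₀)·[C_r·log₁₀(σ'_p/σ'_0) + C_c·log₁₀(σ'_f/σ'_p)]
    = 7.9/2.17 × [0.078×log₁₀(78.9/74.452) + 0.16×log₁₀(108.23/78.9)]
    = 3.6406 × [0.0019656 + 0.021963] = 0.08711 m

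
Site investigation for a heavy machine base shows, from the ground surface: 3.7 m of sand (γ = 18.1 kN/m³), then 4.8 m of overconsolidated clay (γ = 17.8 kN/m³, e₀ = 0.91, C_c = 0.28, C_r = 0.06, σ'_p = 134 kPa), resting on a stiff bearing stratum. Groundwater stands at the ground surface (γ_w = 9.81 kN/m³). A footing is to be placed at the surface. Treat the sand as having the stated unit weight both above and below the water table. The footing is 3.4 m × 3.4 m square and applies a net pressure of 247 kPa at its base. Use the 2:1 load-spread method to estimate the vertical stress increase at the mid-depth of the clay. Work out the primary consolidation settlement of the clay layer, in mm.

Mid-depth of clay below the ground surface: z = 3.7 + 4.8/2 = 6.1 m.
Total vertical stress at mid-clay: σ_v = 18.1×3.7 + 17.8×2.4 = 109.69 kPa.
Pore pressure: u = 9.81×(6.1 − 0) = 59.841 kPa.
Initial effective stress: σ'_0 = σ_v − u = 109.69 − 59.841 = 49.849 kPa.
Stress increase at mid-clay by the 2:1 spreading method:
Δσ = qBL/((B+z)(L+z)) = 247×3.4×3.4/((3.4+6.1)(3.4+6.1)) = 31.638 kPa
Final effective stress: σ'_f = 49.849 + 31.638 = 81.487 kPa.
σ'_f = 81.487 ≤ σ'_p = 134 kPa, so the clay remains overconsolidated and only the recompression index applies:
S_c = C_r·H/(1+e₀)·log₁₀(σ'_f/σ'_0) = 0.06×4.8/1.91×log₁₀(81.487/49.849)
    = 0.15079 × 0.21343 = 0.03218 m

S_c ≈ 32.2 mm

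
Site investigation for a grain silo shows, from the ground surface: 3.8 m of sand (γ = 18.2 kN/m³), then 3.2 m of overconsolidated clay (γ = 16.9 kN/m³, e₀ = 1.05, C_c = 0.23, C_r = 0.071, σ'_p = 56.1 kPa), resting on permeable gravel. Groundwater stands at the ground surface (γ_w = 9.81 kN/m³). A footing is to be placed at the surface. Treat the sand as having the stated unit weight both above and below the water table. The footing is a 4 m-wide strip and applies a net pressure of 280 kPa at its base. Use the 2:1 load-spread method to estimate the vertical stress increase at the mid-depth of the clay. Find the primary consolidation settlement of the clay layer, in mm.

Mid-depth of clay below the ground surface: z = 3.8 + 3.2/2 = 5.4 m.
Total vertical stress at mid-clay: σ_v = 18.2×3.8 + 16.9×1.6 = 96.2 kPa.
Pore pressure: u = 9.81×(5.4 − 0) = 52.974 kPa.
Initial effective stress: σ'_0 = σ_v − u = 96.2 − 52.974 = 43.226 kPa.
Stress increase at mid-clay by the 2:1 spreading method:
Δσ = qB/(B+z) = 280×4/(4+5.4) = 119.15 kPa
Final effective stress: σ'_f = 43.226 + 119.15 = 162.38 kPa.
σ'_f = 162.38 > σ'_p = 56.1 kPa, so the stress path crosses the preconsolidation pressure — recompression up to σ'_p, then virgin compression beyond:
S_c = H/(1+e₀)·[C_r·log₁₀(σ'_p/σ'_0) + C_c·log₁₀(σ'_f/σ'_p)]
    = 3.2/2.05 × [0.071×log₁₀(56.1/43.226) + 0.23×log₁₀(162.38/56.1)]
    = 1.561 × [0.0080385 + 0.10616] = 0.1783 m

S_c ≈ 178 mm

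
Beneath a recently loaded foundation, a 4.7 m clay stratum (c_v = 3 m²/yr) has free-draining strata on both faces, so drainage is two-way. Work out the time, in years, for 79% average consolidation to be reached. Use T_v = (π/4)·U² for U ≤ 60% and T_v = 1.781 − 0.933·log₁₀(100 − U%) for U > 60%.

t ≈ 1.01 years

Drainage path length: H_d = H/2 = 2.35 m (double drainage).
U > 60%: T_v = 1.781 − 0.933·log₁₀(100 − 79) = 0.54737.
t = T_v·H_d²/c_v = 0.54737×2.35²/3 = 1.008 years.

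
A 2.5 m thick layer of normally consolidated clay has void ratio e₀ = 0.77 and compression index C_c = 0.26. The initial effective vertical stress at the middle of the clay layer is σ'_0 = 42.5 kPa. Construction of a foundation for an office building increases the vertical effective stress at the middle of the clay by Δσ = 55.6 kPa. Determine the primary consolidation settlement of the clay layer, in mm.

Final effective stress: σ'_f = σ'_0 + Δσ = 42.5 + 55.6 = 98.1 kPa.
Normally consolidated clay, so the full stress increment lies on the virgin compression line:
S_c = C_c·H/(1+e₀)·log₁₀(σ'_f/σ'_0) = 0.26×2.5/(1+0.77)×log₁₀(98.1/42.5)
    = 0.36723 × 0.36328 = 0.1334 m

S_c ≈ 133 mm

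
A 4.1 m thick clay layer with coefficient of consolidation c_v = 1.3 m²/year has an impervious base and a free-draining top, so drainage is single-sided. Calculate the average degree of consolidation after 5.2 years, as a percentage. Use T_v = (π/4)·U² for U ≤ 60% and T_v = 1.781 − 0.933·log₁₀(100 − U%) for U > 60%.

Drainage path length: H_d = H = 4.1 m (single drainage).
T_v = c_v·t/H_d² = 1.3×5.2/4.1² = 0.40214.
T_v = 0.40214 corresponds to the U > 60% branch:
U = 1 − 10^((1.781 − T_v)/0.933)/100 = 0.6995

U ≈ 69.9 %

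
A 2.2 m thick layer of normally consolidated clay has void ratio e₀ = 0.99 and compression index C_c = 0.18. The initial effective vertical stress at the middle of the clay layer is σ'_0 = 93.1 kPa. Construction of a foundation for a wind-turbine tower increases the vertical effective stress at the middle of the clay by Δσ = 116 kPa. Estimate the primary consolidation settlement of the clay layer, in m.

S_c ≈ 0.0699 m

Final effective stress: σ'_f = σ'_0 + Δσ = 93.1 + 116 = 209.1 kPa.
Normally consolidated clay, so the full stress increment lies on the virgin compression line:
S_c = C_c·H/(1+e₀)·log₁₀(σ'_f/σ'_0) = 0.18×2.2/(1+0.99)×log₁₀(209.1/93.1)
    = 0.19899 × 0.3514 = 0.06993 m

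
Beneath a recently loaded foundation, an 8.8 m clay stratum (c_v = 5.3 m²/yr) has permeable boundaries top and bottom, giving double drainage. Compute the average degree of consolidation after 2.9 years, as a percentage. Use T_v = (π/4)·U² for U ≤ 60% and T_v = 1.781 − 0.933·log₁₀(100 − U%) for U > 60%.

Drainage path length: H_d = H/2 = 4.4 m (double drainage).
T_v = c_v·t/H_d² = 5.3×2.9/4.4² = 0.7939.
T_v = 0.7939 corresponds to the U > 60% branch:
U = 1 − 10^((1.781 − T_v)/0.933)/100 = 0.8857

U ≈ 88.6 %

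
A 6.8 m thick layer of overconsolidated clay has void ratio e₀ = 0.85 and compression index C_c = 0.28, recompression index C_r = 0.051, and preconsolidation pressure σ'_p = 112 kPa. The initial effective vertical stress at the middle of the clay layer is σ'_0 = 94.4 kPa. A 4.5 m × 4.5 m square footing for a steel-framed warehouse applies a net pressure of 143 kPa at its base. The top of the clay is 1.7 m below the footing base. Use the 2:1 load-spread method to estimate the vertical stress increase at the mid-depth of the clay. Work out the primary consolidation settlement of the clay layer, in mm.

Mid-depth of clay below the footing base: z = 1.7 + 6.8/2 = 5.1 m.
Stress increase at mid-clay by the 2:1 spreading method:
Δσ = qBL/((B+z)(L+z)) = 143×4.5×4.5/((4.5+5.1)(4.5+5.1)) = 31.421 kPa
Final effective stress: σ'_f = 94.4 + 31.421 = 125.82 kPa.
σ'_f = 125.82 > σ'_p = 112 kPa, so the stress path crosses the preconsolidation pressure — recompression up to σ'_p, then virgin compression beyond:
S_c = H/(1+e₀)·[C_r·log₁₀(σ'_p/σ'_0) + C_c·log₁₀(σ'_f/σ'_p)]
    = 6.8/1.85 × [0.051×log₁₀(112/94.4) + 0.28×log₁₀(125.82/112)]
    = 3.6757 × [0.0037865 + 0.014149] = 0.06593 m

S_c ≈ 65.9 mm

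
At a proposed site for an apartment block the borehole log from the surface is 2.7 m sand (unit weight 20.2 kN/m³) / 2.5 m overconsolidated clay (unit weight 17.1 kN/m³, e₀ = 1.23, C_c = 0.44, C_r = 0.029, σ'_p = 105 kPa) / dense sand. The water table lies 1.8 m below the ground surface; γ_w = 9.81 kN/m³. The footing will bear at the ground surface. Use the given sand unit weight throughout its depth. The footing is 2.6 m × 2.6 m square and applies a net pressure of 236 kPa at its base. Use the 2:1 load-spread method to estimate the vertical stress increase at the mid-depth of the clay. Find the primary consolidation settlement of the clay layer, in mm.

Mid-depth of clay below the ground surface: z = 2.7 + 2.5/2 = 3.95 m.
Total vertical stress at mid-clay: σ_v = 20.2×2.7 + 17.1×1.25 = 75.915 kPa.
Pore pressure: u = 9.81×(3.95 − 1.8) = 21.091 kPa.
Initial effective stress: σ'_0 = σ_v − u = 75.915 − 21.091 = 54.824 kPa.
Stress increase at mid-clay by the 2:1 spreading method:
Δσ = qBL/((B+z)(L+z)) = 236×2.6×2.6/((2.6+3.95)(2.6+3.95)) = 37.186 kPa
Final effective stress: σ'_f = 54.824 + 37.186 = 92.01 kPa.
σ'_f = 92.01 ≤ σ'_p = 105 kPa, so the clay remains overconsolidated and only the recompression index applies:
S_c = C_r·H/(1+e₀)·log₁₀(σ'_f/σ'_0) = 0.029×2.5/2.23×log₁₀(92.01/54.824)
    = 0.032512 × 0.22486 = 0.007311 m

S_c ≈ 7.31 mm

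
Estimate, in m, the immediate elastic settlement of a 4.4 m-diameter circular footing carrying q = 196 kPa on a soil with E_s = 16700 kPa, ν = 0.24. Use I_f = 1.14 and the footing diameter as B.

S_e ≈ 0.0555 m

Immediate (elastic) settlement: S_e = q·B·(1−ν²)/E_s · I_f.
S_e = 196 × 4.4 × (1 − 0.24²) / 16700 × 1.14
    = 196 × 4.4 × 0.9424 / 16700 × 1.14
    = 0.05548 m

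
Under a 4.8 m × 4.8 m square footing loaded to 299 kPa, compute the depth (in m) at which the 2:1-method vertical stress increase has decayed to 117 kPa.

2:1 spreading — at depth z the loaded area has grown by z in each plan dimension:
qB²/(B+z)² = Δσ_z ⇒ z = B(√(q/Δσ_z) − 1) = 4.8×(√(299/117) − 1) = 2.873 m

z ≈ 2.87 m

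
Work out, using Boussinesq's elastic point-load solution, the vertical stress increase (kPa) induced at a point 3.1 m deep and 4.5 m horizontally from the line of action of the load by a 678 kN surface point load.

Boussinesq vertical stress below a point load on an elastic half-space:
Δσ_z = 3P/(2πz²) · [1 + (r/z)²]^(−5/2)
r/z = 4.5/3.1 = 1.4516; [1+(r/z)²]^(−5/2) = 0.05876.
Δσ_z = 3×678/(2π×3.1²) × 0.05876 = 33.686 × 0.05876 = 1.979 kPa

Δσ_z ≈ 1.98 kPa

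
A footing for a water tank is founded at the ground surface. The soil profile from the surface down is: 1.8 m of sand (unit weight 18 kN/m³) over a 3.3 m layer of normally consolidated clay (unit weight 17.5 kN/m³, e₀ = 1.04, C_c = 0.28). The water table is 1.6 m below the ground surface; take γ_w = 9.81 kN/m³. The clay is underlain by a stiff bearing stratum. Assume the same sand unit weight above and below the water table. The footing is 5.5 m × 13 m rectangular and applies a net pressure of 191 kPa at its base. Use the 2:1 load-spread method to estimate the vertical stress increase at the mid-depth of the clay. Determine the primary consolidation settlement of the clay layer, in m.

S_c ≈ 0.226 m

Mid-depth of clay below the ground surface: z = 1.8 + 3.3/2 = 3.45 m.
Total vertical stress at mid-clay: σ_v = 18×1.8 + 17.5×1.65 = 61.275 kPa.
Pore pressure: u = 9.81×(3.45 − 1.6) = 18.149 kPa.
Initial effective stress: σ'_0 = σ_v − u = 61.275 − 18.149 = 43.126 kPa.
Stress increase at mid-clay by the 2:1 spreading method:
Δσ = qBL/((B+z)(L+z)) = 191×5.5×13/((5.5+3.45)(13+3.45)) = 92.758 kPa
Final effective stress: σ'_f = σ'_0 + Δσ = 43.126 + 92.758 = 135.88 kPa.
Normally consolidated clay, so the full stress increment lies on the virgin compression line:
S_c = C_c·H/(1+e₀)·log₁₀(σ'_f/σ'_0) = 0.28×3.3/(1+1.04)×log₁₀(135.88/43.126)
    = 0.45294 × 0.49842 = 0.2258 m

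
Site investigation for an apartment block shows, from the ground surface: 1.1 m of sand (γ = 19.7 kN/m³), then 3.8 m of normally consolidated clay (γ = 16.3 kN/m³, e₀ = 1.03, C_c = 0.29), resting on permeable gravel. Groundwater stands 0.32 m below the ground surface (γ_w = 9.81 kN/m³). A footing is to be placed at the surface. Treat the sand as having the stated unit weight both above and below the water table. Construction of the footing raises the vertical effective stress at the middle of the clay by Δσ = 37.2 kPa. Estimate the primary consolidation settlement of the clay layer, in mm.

Mid-depth of clay below the ground surface: z = 1.1 + 3.8/2 = 3 m.
Total vertical stress at mid-clay: σ_v = 19.7×1.1 + 16.3×1.9 = 52.64 kPa.
Pore pressure: u = 9.81×(3 − 0.32) = 26.291 kPa.
Initial effective stress: σ'_0 = σ_v − u = 52.64 − 26.291 = 26.349 kPa.
Final effective stress: σ'_f = σ'_0 + Δσ = 26.349 + 37.2 = 63.549 kPa.
Normally consolidated clay, so the full stress increment lies on the virgin compression line:
S_c = C_c·H/(1+e₀)·log₁₀(σ'_f/σ'_0) = 0.29×3.8/(1+1.03)×log₁₀(63.549/26.349)
    = 0.54286 × 0.38234 = 0.2076 m

S_c ≈ 208 mm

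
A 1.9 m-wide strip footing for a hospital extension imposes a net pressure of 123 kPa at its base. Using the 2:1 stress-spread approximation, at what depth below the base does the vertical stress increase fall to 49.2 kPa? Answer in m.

2:1 spreading — at depth z the loaded area has grown by z in each plan dimension:
qB/(B+z) = Δσ_z ⇒ z = qB/Δσ_z − B = 123×1.9/49.2 − 1.9 = 2.85 m

z ≈ 2.85 m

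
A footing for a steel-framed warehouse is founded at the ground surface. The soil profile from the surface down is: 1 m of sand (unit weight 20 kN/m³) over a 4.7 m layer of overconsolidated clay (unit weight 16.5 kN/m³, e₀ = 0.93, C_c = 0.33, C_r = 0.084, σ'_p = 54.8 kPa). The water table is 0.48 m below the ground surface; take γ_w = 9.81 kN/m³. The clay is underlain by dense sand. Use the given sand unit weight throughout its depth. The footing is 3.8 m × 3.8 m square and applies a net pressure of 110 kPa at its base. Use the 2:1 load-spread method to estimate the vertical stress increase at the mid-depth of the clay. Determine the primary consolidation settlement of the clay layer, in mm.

Mid-depth of clay below the ground surface: z = 1 + 4.7/2 = 3.35 m.
Total vertical stress at mid-clay: σ_v = 20×1 + 16.5×2.35 = 58.775 kPa.
Pore pressure: u = 9.81×(3.35 − 0.48) = 28.155 kPa.
Initial effective stress: σ'_0 = σ_v − u = 58.775 − 28.155 = 30.62 kPa.
Stress increase at mid-clay by the 2:1 spreading method:
Δσ = qBL/((B+z)(L+z)) = 110×3.8×3.8/((3.8+3.35)(3.8+3.35)) = 31.07 kPa
Final effective stress: σ'_f = 30.62 + 31.07 = 61.69 kPa.
σ'_f = 61.69 > σ'_p = 54.8 kPa, so the stress path crosses the preconsolidation pressure — recompression up to σ'_p, then virgin compression beyond:
S_c = H/(1+e₀)·[C_r·log₁₀(σ'_p/σ'_0) + C_c·log₁₀(σ'_f/σ'_p)]
    = 4.7/1.93 × [0.084×log₁₀(54.8/30.62) + 0.33×log₁₀(61.69/54.8)]
    = 2.4352 × [0.021233 + 0.016973] = 0.09304 m

S_c ≈ 93 mm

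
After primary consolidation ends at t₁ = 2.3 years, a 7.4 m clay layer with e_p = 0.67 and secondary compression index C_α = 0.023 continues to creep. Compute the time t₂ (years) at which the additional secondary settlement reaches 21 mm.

t₂ ≈ 3.7 years

S_s = C_α·H/(1+e_p)·log₁₀(t₂/t₁) ⇒ log₁₀(t₂/t₁) = S_s·(1+e_p)/(C_α·H).
log₁₀(t₂/t₁) = 0.021 × (1+0.67) / (0.023×7.4) = 0.2061
t₂ = t₁ × 10^0.2061 = 2.3 × 1.607 = 3.696 years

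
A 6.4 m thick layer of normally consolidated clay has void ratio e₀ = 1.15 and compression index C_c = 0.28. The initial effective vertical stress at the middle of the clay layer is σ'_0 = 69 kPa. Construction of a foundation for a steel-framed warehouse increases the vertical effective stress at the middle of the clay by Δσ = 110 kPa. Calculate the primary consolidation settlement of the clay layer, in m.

Final effective stress: σ'_f = σ'_0 + Δσ = 69 + 110 = 179 kPa.
Normally consolidated clay, so the full stress increment lies on the virgin compression line:
S_c = C_c·H/(1+e₀)·log₁₀(σ'_f/σ'_0) = 0.28×6.4/(1+1.15)×log₁₀(179/69)
    = 0.83349 × 0.414 = 0.3451 m

S_c ≈ 0.345 m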